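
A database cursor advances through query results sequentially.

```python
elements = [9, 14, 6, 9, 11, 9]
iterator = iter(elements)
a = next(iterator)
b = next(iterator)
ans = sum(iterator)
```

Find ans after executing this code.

Step 1: Create iterator over [9, 14, 6, 9, 11, 9].
Step 2: a = next() = 9, b = next() = 14.
Step 3: sum() of remaining [6, 9, 11, 9] = 35.
Therefore ans = 35.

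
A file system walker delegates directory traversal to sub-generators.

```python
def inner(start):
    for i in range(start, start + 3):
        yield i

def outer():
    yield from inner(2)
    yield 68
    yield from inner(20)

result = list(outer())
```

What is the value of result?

Step 1: outer() delegates to inner(2):
  yield 2
  yield 3
  yield 4
Step 2: yield 68
Step 3: Delegates to inner(20):
  yield 20
  yield 21
  yield 22
Therefore result = [2, 3, 4, 68, 20, 21, 22].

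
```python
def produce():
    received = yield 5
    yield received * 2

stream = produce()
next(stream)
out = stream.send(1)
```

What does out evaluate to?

Step 1: next(stream) advances to first yield, producing 5.
Step 2: send(1) resumes, received = 1.
Step 3: yield received * 2 = 1 * 2 = 2.
Therefore out = 2.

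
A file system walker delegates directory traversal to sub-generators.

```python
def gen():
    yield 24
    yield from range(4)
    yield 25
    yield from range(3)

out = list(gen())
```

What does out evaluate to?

Step 1: Trace yields in order:
  yield 24
  yield 0
  yield 1
  yield 2
  yield 3
  yield 25
  yield 0
  yield 1
  yield 2
Therefore out = [24, 0, 1, 2, 3, 25, 0, 1, 2].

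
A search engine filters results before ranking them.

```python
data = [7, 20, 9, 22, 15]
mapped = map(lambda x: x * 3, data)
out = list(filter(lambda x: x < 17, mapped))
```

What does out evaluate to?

Step 1: Map x * 3:
  7 -> 21
  20 -> 60
  9 -> 27
  22 -> 66
  15 -> 45
Step 2: Filter for < 17:
  21: removed
  60: removed
  27: removed
  66: removed
  45: removed
Therefore out = [].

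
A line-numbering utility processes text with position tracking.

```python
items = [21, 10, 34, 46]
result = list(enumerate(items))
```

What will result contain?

Step 1: enumerate pairs each element with its index:
  (0, 21)
  (1, 10)
  (2, 34)
  (3, 46)
Therefore result = [(0, 21), (1, 10), (2, 34), (3, 46)].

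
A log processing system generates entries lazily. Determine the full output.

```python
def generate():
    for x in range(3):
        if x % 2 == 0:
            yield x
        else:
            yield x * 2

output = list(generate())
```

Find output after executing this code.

Step 1: For each x in range(3), yield x if even, else x*2:
  x=0 (even): yield 0
  x=1 (odd): yield 1*2 = 2
  x=2 (even): yield 2
Therefore output = [0, 2, 2].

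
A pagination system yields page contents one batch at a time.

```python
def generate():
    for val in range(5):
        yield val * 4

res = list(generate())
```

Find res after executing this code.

Step 1: For each val in range(5), yield val * 4:
  val=0: yield 0 * 4 = 0
  val=1: yield 1 * 4 = 4
  val=2: yield 2 * 4 = 8
  val=3: yield 3 * 4 = 12
  val=4: yield 4 * 4 = 16
Therefore res = [0, 4, 8, 12, 16].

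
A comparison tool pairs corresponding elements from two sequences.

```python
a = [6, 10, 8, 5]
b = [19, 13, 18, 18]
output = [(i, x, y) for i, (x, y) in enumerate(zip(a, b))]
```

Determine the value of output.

Step 1: enumerate(zip(a, b)) gives index with paired elements:
  i=0: (6, 19)
  i=1: (10, 13)
  i=2: (8, 18)
  i=3: (5, 18)
Therefore output = [(0, 6, 19), (1, 10, 13), (2, 8, 18), (3, 5, 18)].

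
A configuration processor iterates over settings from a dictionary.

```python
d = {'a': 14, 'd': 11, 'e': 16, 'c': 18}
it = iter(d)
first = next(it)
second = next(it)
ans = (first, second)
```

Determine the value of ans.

Step 1: iter(d) iterates over keys: ['a', 'd', 'e', 'c'].
Step 2: first = next(it) = 'a', second = next(it) = 'd'.
Therefore ans = ('a', 'd').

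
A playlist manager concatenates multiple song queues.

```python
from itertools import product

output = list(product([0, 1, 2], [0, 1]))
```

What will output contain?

Step 1: product([0, 1, 2], [0, 1]) gives all pairs:
  (0, 0)
  (0, 1)
  (1, 0)
  (1, 1)
  (2, 0)
  (2, 1)
Therefore output = [(0, 0), (0, 1), (1, 0), (1, 1), (2, 0), (2, 1)].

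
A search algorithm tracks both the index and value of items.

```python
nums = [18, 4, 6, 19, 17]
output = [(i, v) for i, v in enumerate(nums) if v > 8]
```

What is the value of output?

Step 1: Filter enumerate([18, 4, 6, 19, 17]) keeping v > 8:
  (0, 18): 18 > 8, included
  (1, 4): 4 <= 8, excluded
  (2, 6): 6 <= 8, excluded
  (3, 19): 19 > 8, included
  (4, 17): 17 > 8, included
Therefore output = [(0, 18), (3, 19), (4, 17)].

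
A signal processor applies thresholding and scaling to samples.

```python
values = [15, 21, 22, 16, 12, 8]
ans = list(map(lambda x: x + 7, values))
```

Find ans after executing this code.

Step 1: Apply lambda x: x + 7 to each element:
  15 -> 22
  21 -> 28
  22 -> 29
  16 -> 23
  12 -> 19
  8 -> 15
Therefore ans = [22, 28, 29, 23, 19, 15].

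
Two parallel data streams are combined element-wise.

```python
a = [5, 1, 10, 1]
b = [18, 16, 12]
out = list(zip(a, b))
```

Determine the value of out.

Step 1: zip stops at shortest (len(a)=4, len(b)=3):
  Index 0: (5, 18)
  Index 1: (1, 16)
  Index 2: (10, 12)
Step 2: Last element of a (1) has no pair, dropped.
Therefore out = [(5, 18), (1, 16), (10, 12)].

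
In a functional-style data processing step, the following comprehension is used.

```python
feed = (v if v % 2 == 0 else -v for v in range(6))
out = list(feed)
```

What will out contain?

Step 1: For each v in range(6), yield v if even, else -v:
  v=0: even, yield 0
  v=1: odd, yield -1
  v=2: even, yield 2
  v=3: odd, yield -3
  v=4: even, yield 4
  v=5: odd, yield -5
Therefore out = [0, -1, 2, -3, 4, -5].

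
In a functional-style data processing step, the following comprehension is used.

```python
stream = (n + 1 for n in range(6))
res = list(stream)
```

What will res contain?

Step 1: For each n in range(6), compute n+1:
  n=0: 0+1 = 1
  n=1: 1+1 = 2
  n=2: 2+1 = 3
  n=3: 3+1 = 4
  n=4: 4+1 = 5
  n=5: 5+1 = 6
Therefore res = [1, 2, 3, 4, 5, 6].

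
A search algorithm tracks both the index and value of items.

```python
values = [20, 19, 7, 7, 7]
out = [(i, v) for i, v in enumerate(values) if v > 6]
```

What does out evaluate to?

Step 1: Filter enumerate([20, 19, 7, 7, 7]) keeping v > 6:
  (0, 20): 20 > 6, included
  (1, 19): 19 > 6, included
  (2, 7): 7 > 6, included
  (3, 7): 7 > 6, included
  (4, 7): 7 > 6, included
Therefore out = [(0, 20), (1, 19), (2, 7), (3, 7), (4, 7)].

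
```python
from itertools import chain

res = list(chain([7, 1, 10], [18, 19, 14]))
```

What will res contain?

Step 1: chain() concatenates iterables: [7, 1, 10] + [18, 19, 14].
Therefore res = [7, 1, 10, 18, 19, 14].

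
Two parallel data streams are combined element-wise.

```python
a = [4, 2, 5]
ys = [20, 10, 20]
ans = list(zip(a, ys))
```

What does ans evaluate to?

Step 1: zip pairs elements at same index:
  Index 0: (4, 20)
  Index 1: (2, 10)
  Index 2: (5, 20)
Therefore ans = [(4, 20), (2, 10), (5, 20)].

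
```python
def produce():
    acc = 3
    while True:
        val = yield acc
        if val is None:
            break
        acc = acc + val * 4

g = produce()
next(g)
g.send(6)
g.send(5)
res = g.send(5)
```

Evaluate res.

Step 1: next() -> yield acc=3.
Step 2: send(6) -> val=6, acc = 3 + 6*4 = 27, yield 27.
Step 3: send(5) -> val=5, acc = 27 + 5*4 = 47, yield 47.
Step 4: send(5) -> val=5, acc = 47 + 5*4 = 67, yield 67.
Therefore res = 67.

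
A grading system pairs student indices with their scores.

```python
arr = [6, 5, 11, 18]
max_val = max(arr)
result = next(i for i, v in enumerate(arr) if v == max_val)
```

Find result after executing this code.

Step 1: max([6, 5, 11, 18]) = 18.
Step 2: Find first index where value == 18:
  Index 0: 6 != 18
  Index 1: 5 != 18
  Index 2: 11 != 18
  Index 3: 18 == 18, found!
Therefore result = 3.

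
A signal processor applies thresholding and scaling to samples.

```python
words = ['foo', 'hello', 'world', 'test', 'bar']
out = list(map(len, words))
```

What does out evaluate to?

Step 1: Map len() to each word:
  'foo' -> 3
  'hello' -> 5
  'world' -> 5
  'test' -> 4
  'bar' -> 3
Therefore out = [3, 5, 5, 4, 3].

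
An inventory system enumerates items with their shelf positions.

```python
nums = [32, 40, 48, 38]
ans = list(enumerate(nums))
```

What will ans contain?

Step 1: enumerate pairs each element with its index:
  (0, 32)
  (1, 40)
  (2, 48)
  (3, 38)
Therefore ans = [(0, 32), (1, 40), (2, 48), (3, 38)].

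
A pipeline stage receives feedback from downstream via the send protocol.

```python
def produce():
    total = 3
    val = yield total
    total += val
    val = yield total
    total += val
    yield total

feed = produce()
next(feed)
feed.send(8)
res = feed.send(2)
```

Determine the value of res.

Step 1: next() -> yield total=3.
Step 2: send(8) -> val=8, total = 3+8 = 11, yield 11.
Step 3: send(2) -> val=2, total = 11+2 = 13, yield 13.
Therefore res = 13.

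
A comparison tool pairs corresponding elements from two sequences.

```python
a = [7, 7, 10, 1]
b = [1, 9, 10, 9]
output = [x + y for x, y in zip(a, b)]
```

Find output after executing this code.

Step 1: Add corresponding elements:
  7 + 1 = 8
  7 + 9 = 16
  10 + 10 = 20
  1 + 9 = 10
Therefore output = [8, 16, 20, 10].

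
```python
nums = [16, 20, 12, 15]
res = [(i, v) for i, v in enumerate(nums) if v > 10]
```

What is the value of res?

Step 1: Filter enumerate([16, 20, 12, 15]) keeping v > 10:
  (0, 16): 16 > 10, included
  (1, 20): 20 > 10, included
  (2, 12): 12 > 10, included
  (3, 15): 15 > 10, included
Therefore res = [(0, 16), (1, 20), (2, 12), (3, 15)].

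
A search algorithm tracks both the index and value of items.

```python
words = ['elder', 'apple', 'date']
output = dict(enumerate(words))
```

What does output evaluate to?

Step 1: enumerate pairs indices with words:
  0 -> 'elder'
  1 -> 'apple'
  2 -> 'date'
Therefore output = {0: 'elder', 1: 'apple', 2: 'date'}.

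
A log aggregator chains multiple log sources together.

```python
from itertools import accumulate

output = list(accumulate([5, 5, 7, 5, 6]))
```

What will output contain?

Step 1: accumulate computes running sums:
  + 5 = 5
  + 5 = 10
  + 7 = 17
  + 5 = 22
  + 6 = 28
Therefore output = [5, 10, 17, 22, 28].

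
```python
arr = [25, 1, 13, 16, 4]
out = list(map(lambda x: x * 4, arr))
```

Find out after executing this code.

Step 1: Apply lambda x: x * 4 to each element:
  25 -> 100
  1 -> 4
  13 -> 52
  16 -> 64
  4 -> 16
Therefore out = [100, 4, 52, 64, 16].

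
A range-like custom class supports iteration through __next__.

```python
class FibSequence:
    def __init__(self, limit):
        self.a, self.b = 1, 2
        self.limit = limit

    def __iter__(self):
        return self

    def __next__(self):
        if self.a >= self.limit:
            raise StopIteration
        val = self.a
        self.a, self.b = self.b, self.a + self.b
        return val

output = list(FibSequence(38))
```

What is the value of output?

Step 1: Fibonacci-like sequence (a=1, b=2) until >= 38:
  Yield 1, then a,b = 2,3
  Yield 2, then a,b = 3,5
  Yield 3, then a,b = 5,8
  Yield 5, then a,b = 8,13
  Yield 8, then a,b = 13,21
  Yield 13, then a,b = 21,34
  Yield 21, then a,b = 34,55
  Yield 34, then a,b = 55,89
Step 2: 55 >= 38, stop.
Therefore output = [1, 2, 3, 5, 8, 13, 21, 34].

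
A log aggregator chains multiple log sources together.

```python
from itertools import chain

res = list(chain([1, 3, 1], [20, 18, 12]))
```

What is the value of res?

Step 1: chain() concatenates iterables: [1, 3, 1] + [20, 18, 12].
Therefore res = [1, 3, 1, 20, 18, 12].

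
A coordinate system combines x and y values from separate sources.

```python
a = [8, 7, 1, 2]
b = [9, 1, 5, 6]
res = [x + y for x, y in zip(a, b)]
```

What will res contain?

Step 1: Add corresponding elements:
  8 + 9 = 17
  7 + 1 = 8
  1 + 5 = 6
  2 + 6 = 8
Therefore res = [17, 8, 6, 8].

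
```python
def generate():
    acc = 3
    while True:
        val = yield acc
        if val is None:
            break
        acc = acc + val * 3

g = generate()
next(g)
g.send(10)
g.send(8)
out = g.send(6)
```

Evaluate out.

Step 1: next() -> yield acc=3.
Step 2: send(10) -> val=10, acc = 3 + 10*3 = 33, yield 33.
Step 3: send(8) -> val=8, acc = 33 + 8*3 = 57, yield 57.
Step 4: send(6) -> val=6, acc = 57 + 6*3 = 75, yield 75.
Therefore out = 75.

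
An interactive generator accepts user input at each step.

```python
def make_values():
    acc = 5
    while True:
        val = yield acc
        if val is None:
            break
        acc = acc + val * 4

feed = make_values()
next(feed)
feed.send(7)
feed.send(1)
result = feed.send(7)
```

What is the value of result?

Step 1: next() -> yield acc=5.
Step 2: send(7) -> val=7, acc = 5 + 7*4 = 33, yield 33.
Step 3: send(1) -> val=1, acc = 33 + 1*4 = 37, yield 37.
Step 4: send(7) -> val=7, acc = 37 + 7*4 = 65, yield 65.
Therefore result = 65.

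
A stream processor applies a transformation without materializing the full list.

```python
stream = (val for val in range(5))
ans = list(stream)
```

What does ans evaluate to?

Step 1: Generator expression iterates range(5): [0, 1, 2, 3, 4].
Step 2: list() collects all values.
Therefore ans = [0, 1, 2, 3, 4].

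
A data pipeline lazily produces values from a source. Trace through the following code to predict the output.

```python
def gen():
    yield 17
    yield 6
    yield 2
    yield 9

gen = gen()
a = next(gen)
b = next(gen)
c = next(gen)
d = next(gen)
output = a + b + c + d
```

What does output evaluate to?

Step 1: Create generator and consume all values:
  a = next(gen) = 17
  b = next(gen) = 6
  c = next(gen) = 2
  d = next(gen) = 9
Step 2: output = 17 + 6 + 2 + 9 = 34.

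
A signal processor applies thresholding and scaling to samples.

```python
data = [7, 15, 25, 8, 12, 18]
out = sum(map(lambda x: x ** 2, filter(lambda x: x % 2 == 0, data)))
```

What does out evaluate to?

Step 1: Filter even numbers from [7, 15, 25, 8, 12, 18]: [8, 12, 18]
Step 2: Square each: [64, 144, 324]
Step 3: Sum = 532.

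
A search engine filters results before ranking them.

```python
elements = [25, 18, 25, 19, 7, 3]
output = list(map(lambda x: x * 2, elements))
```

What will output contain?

Step 1: Apply lambda x: x * 2 to each element:
  25 -> 50
  18 -> 36
  25 -> 50
  19 -> 38
  7 -> 14
  3 -> 6
Therefore output = [50, 36, 50, 38, 14, 6].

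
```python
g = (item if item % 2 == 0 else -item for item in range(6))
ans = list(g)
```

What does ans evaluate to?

Step 1: For each item in range(6), yield item if even, else -item:
  item=0: even, yield 0
  item=1: odd, yield -1
  item=2: even, yield 2
  item=3: odd, yield -3
  item=4: even, yield 4
  item=5: odd, yield -5
Therefore ans = [0, -1, 2, -3, 4, -5].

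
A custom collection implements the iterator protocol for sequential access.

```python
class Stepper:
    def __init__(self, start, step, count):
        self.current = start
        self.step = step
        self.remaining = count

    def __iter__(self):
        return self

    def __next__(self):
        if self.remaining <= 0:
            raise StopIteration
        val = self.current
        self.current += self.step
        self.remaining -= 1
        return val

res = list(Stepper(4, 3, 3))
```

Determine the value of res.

Step 1: Stepper starts at 4, increments by 3, for 3 steps:
  Yield 4, then current += 3
  Yield 7, then current += 3
  Yield 10, then current += 3
Therefore res = [4, 7, 10].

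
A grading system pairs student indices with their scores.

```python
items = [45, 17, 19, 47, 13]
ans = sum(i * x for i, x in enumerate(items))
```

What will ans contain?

Step 1: Compute i * x for each (i, x) in enumerate([45, 17, 19, 47, 13]):
  i=0, x=45: 0*45 = 0
  i=1, x=17: 1*17 = 17
  i=2, x=19: 2*19 = 38
  i=3, x=47: 3*47 = 141
  i=4, x=13: 4*13 = 52
Step 2: sum = 0 + 17 + 38 + 141 + 52 = 248.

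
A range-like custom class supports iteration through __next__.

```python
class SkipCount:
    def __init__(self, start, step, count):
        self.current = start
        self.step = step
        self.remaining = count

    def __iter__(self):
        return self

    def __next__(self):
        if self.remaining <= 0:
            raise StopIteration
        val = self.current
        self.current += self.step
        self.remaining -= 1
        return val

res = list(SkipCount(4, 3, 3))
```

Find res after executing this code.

Step 1: SkipCount starts at 4, increments by 3, for 3 steps:
  Yield 4, then current += 3
  Yield 7, then current += 3
  Yield 10, then current += 3
Therefore res = [4, 7, 10].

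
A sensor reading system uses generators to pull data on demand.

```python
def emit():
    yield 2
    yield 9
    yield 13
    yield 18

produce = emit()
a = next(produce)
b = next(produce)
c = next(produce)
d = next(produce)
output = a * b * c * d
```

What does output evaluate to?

Step 1: Create generator and consume all values:
  a = next(produce) = 2
  b = next(produce) = 9
  c = next(produce) = 13
  d = next(produce) = 18
Step 2: output = 2 * 9 * 13 * 18 = 4212.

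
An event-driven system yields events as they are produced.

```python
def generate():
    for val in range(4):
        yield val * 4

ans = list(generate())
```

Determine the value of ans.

Step 1: For each val in range(4), yield val * 4:
  val=0: yield 0 * 4 = 0
  val=1: yield 1 * 4 = 4
  val=2: yield 2 * 4 = 8
  val=3: yield 3 * 4 = 12
Therefore ans = [0, 4, 8, 12].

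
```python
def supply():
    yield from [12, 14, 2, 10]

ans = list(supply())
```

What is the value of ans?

Step 1: yield from delegates to the iterable, yielding each element.
Step 2: Collected values: [12, 14, 2, 10].
Therefore ans = [12, 14, 2, 10].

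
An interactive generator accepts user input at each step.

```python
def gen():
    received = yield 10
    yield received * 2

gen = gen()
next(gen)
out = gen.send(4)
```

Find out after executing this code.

Step 1: next(gen) advances to first yield, producing 10.
Step 2: send(4) resumes, received = 4.
Step 3: yield received * 2 = 4 * 2 = 8.
Therefore out = 8.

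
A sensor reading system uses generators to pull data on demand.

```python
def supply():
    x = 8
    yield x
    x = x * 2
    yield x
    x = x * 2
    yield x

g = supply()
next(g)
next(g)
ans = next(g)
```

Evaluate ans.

Step 1: Trace through generator execution:
  Yield 1: x starts at 8, yield 8
  Yield 2: x = 8 * 2 = 16, yield 16
  Yield 3: x = 16 * 2 = 32, yield 32
Step 2: First next() gets 8, second next() gets the second value, third next() yields 32.
Therefore ans = 32.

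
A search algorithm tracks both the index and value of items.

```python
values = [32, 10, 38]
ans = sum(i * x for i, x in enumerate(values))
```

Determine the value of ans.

Step 1: Compute i * x for each (i, x) in enumerate([32, 10, 38]):
  i=0, x=32: 0*32 = 0
  i=1, x=10: 1*10 = 10
  i=2, x=38: 2*38 = 76
Step 2: sum = 0 + 10 + 76 = 86.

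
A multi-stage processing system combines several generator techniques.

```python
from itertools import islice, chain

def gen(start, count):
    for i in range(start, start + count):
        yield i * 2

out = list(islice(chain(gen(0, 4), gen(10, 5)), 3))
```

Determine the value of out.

Step 1: gen(0, 4) yields [0, 2, 4, 6].
Step 2: gen(10, 5) yields [20, 22, 24, 26, 28].
Step 3: chain concatenates: [0, 2, 4, 6, 20, 22, 24, 26, 28].
Step 4: islice takes first 3: [0, 2, 4].
Therefore out = [0, 2, 4].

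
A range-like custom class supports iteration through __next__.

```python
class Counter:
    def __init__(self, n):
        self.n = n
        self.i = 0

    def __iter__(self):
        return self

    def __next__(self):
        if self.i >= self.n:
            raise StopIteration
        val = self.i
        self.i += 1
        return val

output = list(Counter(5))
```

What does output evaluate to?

Step 1: Counter(5) creates an iterator counting 0 to 4.
Step 2: list() consumes all values: [0, 1, 2, 3, 4].
Therefore output = [0, 1, 2, 3, 4].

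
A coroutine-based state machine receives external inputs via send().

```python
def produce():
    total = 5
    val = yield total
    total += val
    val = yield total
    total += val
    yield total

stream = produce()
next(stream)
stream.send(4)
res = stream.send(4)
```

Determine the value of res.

Step 1: next() -> yield total=5.
Step 2: send(4) -> val=4, total = 5+4 = 9, yield 9.
Step 3: send(4) -> val=4, total = 9+4 = 13, yield 13.
Therefore res = 13.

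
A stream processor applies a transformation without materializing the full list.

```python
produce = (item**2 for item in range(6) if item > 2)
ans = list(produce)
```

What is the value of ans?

Step 1: For range(6), keep item > 2, then square:
  item=0: 0 <= 2, excluded
  item=1: 1 <= 2, excluded
  item=2: 2 <= 2, excluded
  item=3: 3 > 2, yield 3**2 = 9
  item=4: 4 > 2, yield 4**2 = 16
  item=5: 5 > 2, yield 5**2 = 25
Therefore ans = [9, 16, 25].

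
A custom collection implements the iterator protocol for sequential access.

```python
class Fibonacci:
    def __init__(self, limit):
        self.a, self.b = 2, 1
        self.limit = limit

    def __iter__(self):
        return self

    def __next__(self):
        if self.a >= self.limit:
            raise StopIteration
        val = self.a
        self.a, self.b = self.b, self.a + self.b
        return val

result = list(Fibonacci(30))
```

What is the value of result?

Step 1: Fibonacci-like sequence (a=2, b=1) until >= 30:
  Yield 2, then a,b = 1,3
  Yield 1, then a,b = 3,4
  Yield 3, then a,b = 4,7
  Yield 4, then a,b = 7,11
  Yield 7, then a,b = 11,18
  Yield 11, then a,b = 18,29
  Yield 18, then a,b = 29,47
  Yield 29, then a,b = 47,76
Step 2: 47 >= 30, stop.
Therefore result = [2, 1, 3, 4, 7, 11, 18, 29].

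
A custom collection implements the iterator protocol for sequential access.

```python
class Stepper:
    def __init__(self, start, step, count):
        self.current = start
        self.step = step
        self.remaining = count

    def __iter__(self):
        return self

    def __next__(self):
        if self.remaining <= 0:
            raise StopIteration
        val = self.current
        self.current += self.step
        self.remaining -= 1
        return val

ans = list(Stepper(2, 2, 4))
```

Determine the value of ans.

Step 1: Stepper starts at 2, increments by 2, for 4 steps:
  Yield 2, then current += 2
  Yield 4, then current += 2
  Yield 6, then current += 2
  Yield 8, then current += 2
Therefore ans = [2, 4, 6, 8].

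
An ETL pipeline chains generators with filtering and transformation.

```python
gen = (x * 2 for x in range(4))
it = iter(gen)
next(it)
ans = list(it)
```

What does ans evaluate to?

Step 1: Generator produces [0, 2, 4, 6].
Step 2: next(it) consumes first element (0).
Step 3: list(it) collects remaining: [2, 4, 6].
Therefore ans = [2, 4, 6].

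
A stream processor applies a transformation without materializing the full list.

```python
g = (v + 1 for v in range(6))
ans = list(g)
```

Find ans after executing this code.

Step 1: For each v in range(6), compute v+1:
  v=0: 0+1 = 1
  v=1: 1+1 = 2
  v=2: 2+1 = 3
  v=3: 3+1 = 4
  v=4: 4+1 = 5
  v=5: 5+1 = 6
Therefore ans = [1, 2, 3, 4, 5, 6].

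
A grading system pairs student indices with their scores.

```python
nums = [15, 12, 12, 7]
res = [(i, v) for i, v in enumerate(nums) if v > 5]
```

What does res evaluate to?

Step 1: Filter enumerate([15, 12, 12, 7]) keeping v > 5:
  (0, 15): 15 > 5, included
  (1, 12): 12 > 5, included
  (2, 12): 12 > 5, included
  (3, 7): 7 > 5, included
Therefore res = [(0, 15), (1, 12), (2, 12), (3, 7)].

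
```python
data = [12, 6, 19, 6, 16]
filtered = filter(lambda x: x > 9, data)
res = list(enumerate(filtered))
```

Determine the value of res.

Step 1: Filter [12, 6, 19, 6, 16] for > 9: [12, 19, 16].
Step 2: enumerate re-indexes from 0: [(0, 12), (1, 19), (2, 16)].
Therefore res = [(0, 12), (1, 19), (2, 16)].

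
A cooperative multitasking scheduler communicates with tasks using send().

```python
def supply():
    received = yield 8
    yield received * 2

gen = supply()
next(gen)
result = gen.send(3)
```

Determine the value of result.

Step 1: next(gen) advances to first yield, producing 8.
Step 2: send(3) resumes, received = 3.
Step 3: yield received * 2 = 3 * 2 = 6.
Therefore result = 6.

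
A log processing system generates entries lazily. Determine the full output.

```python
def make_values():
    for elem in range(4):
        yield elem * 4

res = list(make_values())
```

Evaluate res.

Step 1: For each elem in range(4), yield elem * 4:
  elem=0: yield 0 * 4 = 0
  elem=1: yield 1 * 4 = 4
  elem=2: yield 2 * 4 = 8
  elem=3: yield 3 * 4 = 12
Therefore res = [0, 4, 8, 12].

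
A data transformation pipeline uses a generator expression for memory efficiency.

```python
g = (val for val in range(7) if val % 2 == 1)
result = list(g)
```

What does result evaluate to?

Step 1: Filter range(7) keeping only odd values:
  val=0: even, excluded
  val=1: odd, included
  val=2: even, excluded
  val=3: odd, included
  val=4: even, excluded
  val=5: odd, included
  val=6: even, excluded
Therefore result = [1, 3, 5].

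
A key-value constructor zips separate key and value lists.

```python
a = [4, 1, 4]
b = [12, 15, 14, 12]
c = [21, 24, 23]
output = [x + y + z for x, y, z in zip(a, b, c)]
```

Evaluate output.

Step 1: zip three lists (truncates to shortest, len=3):
  4 + 12 + 21 = 37
  1 + 15 + 24 = 40
  4 + 14 + 23 = 41
Therefore output = [37, 40, 41].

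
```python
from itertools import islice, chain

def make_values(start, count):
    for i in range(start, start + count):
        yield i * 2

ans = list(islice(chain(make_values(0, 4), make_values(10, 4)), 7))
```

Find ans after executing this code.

Step 1: make_values(0, 4) yields [0, 2, 4, 6].
Step 2: make_values(10, 4) yields [20, 22, 24, 26].
Step 3: chain concatenates: [0, 2, 4, 6, 20, 22, 24, 26].
Step 4: islice takes first 7: [0, 2, 4, 6, 20, 22, 24].
Therefore ans = [0, 2, 4, 6, 20, 22, 24].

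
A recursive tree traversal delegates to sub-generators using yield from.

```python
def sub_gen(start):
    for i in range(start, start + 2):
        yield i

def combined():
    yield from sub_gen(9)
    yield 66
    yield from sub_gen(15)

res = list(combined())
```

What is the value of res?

Step 1: combined() delegates to sub_gen(9):
  yield 9
  yield 10
Step 2: yield 66
Step 3: Delegates to sub_gen(15):
  yield 15
  yield 16
Therefore res = [9, 10, 66, 15, 16].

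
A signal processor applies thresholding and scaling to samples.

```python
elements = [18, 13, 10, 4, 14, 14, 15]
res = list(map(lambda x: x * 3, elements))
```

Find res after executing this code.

Step 1: Apply lambda x: x * 3 to each element:
  18 -> 54
  13 -> 39
  10 -> 30
  4 -> 12
  14 -> 42
  14 -> 42
  15 -> 45
Therefore res = [54, 39, 30, 12, 42, 42, 45].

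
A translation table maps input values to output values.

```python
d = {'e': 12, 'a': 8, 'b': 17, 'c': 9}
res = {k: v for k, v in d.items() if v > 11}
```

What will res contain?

Step 1: Filter items where value > 11:
  'e': 12 > 11: kept
  'a': 8 <= 11: removed
  'b': 17 > 11: kept
  'c': 9 <= 11: removed
Therefore res = {'e': 12, 'b': 17}.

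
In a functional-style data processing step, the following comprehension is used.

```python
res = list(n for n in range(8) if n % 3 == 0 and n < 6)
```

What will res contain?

Step 1: Filter range(8) where n % 3 == 0 and n < 6:
  n=0: both conditions met, included
  n=1: excluded (1 % 3 != 0)
  n=2: excluded (2 % 3 != 0)
  n=3: both conditions met, included
  n=4: excluded (4 % 3 != 0)
  n=5: excluded (5 % 3 != 0)
  n=6: excluded (6 >= 6)
  n=7: excluded (7 % 3 != 0, 7 >= 6)
Therefore res = [0, 3].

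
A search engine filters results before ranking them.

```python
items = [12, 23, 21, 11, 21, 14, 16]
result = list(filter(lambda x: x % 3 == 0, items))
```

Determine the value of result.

Step 1: Filter elements divisible by 3:
  12 % 3 = 0: kept
  23 % 3 = 2: removed
  21 % 3 = 0: kept
  11 % 3 = 2: removed
  21 % 3 = 0: kept
  14 % 3 = 2: removed
  16 % 3 = 1: removed
Therefore result = [12, 21, 21].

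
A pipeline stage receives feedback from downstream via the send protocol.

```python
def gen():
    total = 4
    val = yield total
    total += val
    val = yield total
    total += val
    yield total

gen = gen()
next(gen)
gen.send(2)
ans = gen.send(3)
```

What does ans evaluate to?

Step 1: next() -> yield total=4.
Step 2: send(2) -> val=2, total = 4+2 = 6, yield 6.
Step 3: send(3) -> val=3, total = 6+3 = 9, yield 9.
Therefore ans = 9.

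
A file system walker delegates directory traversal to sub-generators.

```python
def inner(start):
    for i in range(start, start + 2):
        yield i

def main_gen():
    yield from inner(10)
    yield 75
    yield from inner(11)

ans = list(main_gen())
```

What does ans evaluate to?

Step 1: main_gen() delegates to inner(10):
  yield 10
  yield 11
Step 2: yield 75
Step 3: Delegates to inner(11):
  yield 11
  yield 12
Therefore ans = [10, 11, 75, 11, 12].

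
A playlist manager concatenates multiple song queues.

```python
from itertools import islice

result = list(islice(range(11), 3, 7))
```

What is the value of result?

Step 1: islice(range(11), 3, 7) takes elements at indices [3, 7).
Step 2: Elements: [3, 4, 5, 6].
Therefore result = [3, 4, 5, 6].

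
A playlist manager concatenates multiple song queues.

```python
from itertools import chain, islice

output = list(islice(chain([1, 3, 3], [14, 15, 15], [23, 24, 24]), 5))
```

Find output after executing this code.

Step 1: chain([1, 3, 3], [14, 15, 15], [23, 24, 24]) = [1, 3, 3, 14, 15, 15, 23, 24, 24].
Step 2: islice takes first 5 elements: [1, 3, 3, 14, 15].
Therefore output = [1, 3, 3, 14, 15].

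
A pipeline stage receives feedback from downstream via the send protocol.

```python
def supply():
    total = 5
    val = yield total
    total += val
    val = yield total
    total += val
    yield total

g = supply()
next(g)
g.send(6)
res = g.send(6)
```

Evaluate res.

Step 1: next() -> yield total=5.
Step 2: send(6) -> val=6, total = 5+6 = 11, yield 11.
Step 3: send(6) -> val=6, total = 11+6 = 17, yield 17.
Therefore res = 17.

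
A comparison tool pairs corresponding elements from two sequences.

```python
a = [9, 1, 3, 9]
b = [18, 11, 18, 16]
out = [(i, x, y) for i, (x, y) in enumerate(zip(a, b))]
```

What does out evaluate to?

Step 1: enumerate(zip(a, b)) gives index with paired elements:
  i=0: (9, 18)
  i=1: (1, 11)
  i=2: (3, 18)
  i=3: (9, 16)
Therefore out = [(0, 9, 18), (1, 1, 11), (2, 3, 18), (3, 9, 16)].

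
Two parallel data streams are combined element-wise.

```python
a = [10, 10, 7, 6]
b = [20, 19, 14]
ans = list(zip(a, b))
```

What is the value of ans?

Step 1: zip stops at shortest (len(a)=4, len(b)=3):
  Index 0: (10, 20)
  Index 1: (10, 19)
  Index 2: (7, 14)
Step 2: Last element of a (6) has no pair, dropped.
Therefore ans = [(10, 20), (10, 19), (7, 14)].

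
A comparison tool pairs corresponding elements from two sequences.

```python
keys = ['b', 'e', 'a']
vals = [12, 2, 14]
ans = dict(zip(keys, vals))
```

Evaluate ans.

Step 1: zip pairs keys with values:
  'b' -> 12
  'e' -> 2
  'a' -> 14
Therefore ans = {'b': 12, 'e': 2, 'a': 14}.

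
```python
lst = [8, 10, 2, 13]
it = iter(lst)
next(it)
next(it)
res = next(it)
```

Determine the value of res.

Step 1: Create iterator over [8, 10, 2, 13].
Step 2: next() consumes 8.
Step 3: next() consumes 10.
Step 4: next() returns 2.
Therefore res = 2.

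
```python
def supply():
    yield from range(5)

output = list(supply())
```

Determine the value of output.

Step 1: yield from delegates to the iterable, yielding each element.
Step 2: Collected values: [0, 1, 2, 3, 4].
Therefore output = [0, 1, 2, 3, 4].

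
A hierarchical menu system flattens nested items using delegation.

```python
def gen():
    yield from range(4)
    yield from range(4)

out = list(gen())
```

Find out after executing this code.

Step 1: Trace yields in order:
  yield 0
  yield 1
  yield 2
  yield 3
  yield 0
  yield 1
  yield 2
  yield 3
Therefore out = [0, 1, 2, 3, 0, 1, 2, 3].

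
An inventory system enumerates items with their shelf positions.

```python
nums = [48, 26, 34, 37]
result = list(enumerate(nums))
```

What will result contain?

Step 1: enumerate pairs each element with its index:
  (0, 48)
  (1, 26)
  (2, 34)
  (3, 37)
Therefore result = [(0, 48), (1, 26), (2, 34), (3, 37)].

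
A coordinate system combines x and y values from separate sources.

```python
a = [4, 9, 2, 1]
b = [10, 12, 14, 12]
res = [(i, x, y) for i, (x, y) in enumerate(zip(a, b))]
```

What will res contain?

Step 1: enumerate(zip(a, b)) gives index with paired elements:
  i=0: (4, 10)
  i=1: (9, 12)
  i=2: (2, 14)
  i=3: (1, 12)
Therefore res = [(0, 4, 10), (1, 9, 12), (2, 2, 14), (3, 1, 12)].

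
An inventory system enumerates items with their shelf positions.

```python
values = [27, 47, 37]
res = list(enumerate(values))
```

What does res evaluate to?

Step 1: enumerate pairs each element with its index:
  (0, 27)
  (1, 47)
  (2, 37)
Therefore res = [(0, 27), (1, 47), (2, 37)].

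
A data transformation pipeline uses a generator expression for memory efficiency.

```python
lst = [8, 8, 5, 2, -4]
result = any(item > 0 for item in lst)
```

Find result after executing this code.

Step 1: Check item > 0 for each element in [8, 8, 5, 2, -4]:
  8 > 0: True
  8 > 0: True
  5 > 0: True
  2 > 0: True
  -4 > 0: False
Step 2: any() returns True.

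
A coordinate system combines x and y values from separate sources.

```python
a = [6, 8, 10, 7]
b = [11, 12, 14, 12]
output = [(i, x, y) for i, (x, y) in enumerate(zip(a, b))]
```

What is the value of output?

Step 1: enumerate(zip(a, b)) gives index with paired elements:
  i=0: (6, 11)
  i=1: (8, 12)
  i=2: (10, 14)
  i=3: (7, 12)
Therefore output = [(0, 6, 11), (1, 8, 12), (2, 10, 14), (3, 7, 12)].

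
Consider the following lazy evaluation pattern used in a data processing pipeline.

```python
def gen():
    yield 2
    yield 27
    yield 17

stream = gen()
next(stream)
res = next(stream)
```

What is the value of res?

Step 1: gen() creates a generator.
Step 2: next(stream) yields 2 (consumed and discarded).
Step 3: next(stream) yields 27, assigned to res.
Therefore res = 27.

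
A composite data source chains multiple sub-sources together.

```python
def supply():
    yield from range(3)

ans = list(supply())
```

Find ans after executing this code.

Step 1: yield from delegates to the iterable, yielding each element.
Step 2: Collected values: [0, 1, 2].
Therefore ans = [0, 1, 2].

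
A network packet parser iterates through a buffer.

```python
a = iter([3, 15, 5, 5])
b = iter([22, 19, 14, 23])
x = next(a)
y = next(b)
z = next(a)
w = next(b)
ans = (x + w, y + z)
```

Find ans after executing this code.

Step 1: a iterates [3, 15, 5, 5], b iterates [22, 19, 14, 23].
Step 2: x = next(a) = 3, y = next(b) = 22.
Step 3: z = next(a) = 15, w = next(b) = 19.
Step 4: ans = (3 + 19, 22 + 15) = (22, 37).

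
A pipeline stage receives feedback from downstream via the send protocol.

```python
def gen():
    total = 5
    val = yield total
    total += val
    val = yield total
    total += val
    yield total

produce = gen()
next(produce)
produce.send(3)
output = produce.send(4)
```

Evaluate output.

Step 1: next() -> yield total=5.
Step 2: send(3) -> val=3, total = 5+3 = 8, yield 8.
Step 3: send(4) -> val=4, total = 8+4 = 12, yield 12.
Therefore output = 12.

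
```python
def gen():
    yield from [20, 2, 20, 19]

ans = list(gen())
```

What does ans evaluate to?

Step 1: yield from delegates to the iterable, yielding each element.
Step 2: Collected values: [20, 2, 20, 19].
Therefore ans = [20, 2, 20, 19].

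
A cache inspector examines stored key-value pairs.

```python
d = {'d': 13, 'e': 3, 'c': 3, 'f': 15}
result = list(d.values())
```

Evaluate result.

Step 1: d.values() returns the dictionary values in insertion order.
Therefore result = [13, 3, 3, 15].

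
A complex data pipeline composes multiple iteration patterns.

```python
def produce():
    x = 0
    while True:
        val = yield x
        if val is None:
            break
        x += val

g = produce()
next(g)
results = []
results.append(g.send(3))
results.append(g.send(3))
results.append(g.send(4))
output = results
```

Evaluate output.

Step 1: next(g) -> yield 0.
Step 2: send(3) -> x = 3, yield 3.
Step 3: send(3) -> x = 6, yield 6.
Step 4: send(4) -> x = 10, yield 10.
Therefore output = [3, 6, 10].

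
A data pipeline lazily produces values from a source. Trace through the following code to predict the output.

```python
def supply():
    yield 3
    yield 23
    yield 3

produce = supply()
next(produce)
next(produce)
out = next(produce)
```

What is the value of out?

Step 1: supply() creates a generator.
Step 2: next(produce) yields 3 (consumed and discarded).
Step 3: next(produce) yields 23 (consumed and discarded).
Step 4: next(produce) yields 3, assigned to out.
Therefore out = 3.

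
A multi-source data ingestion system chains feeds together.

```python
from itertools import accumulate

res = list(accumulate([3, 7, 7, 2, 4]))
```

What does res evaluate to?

Step 1: accumulate computes running sums:
  + 3 = 3
  + 7 = 10
  + 7 = 17
  + 2 = 19
  + 4 = 23
Therefore res = [3, 10, 17, 19, 23].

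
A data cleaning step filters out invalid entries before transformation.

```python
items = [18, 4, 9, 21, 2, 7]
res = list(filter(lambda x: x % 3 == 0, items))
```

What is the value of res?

Step 1: Filter elements divisible by 3:
  18 % 3 = 0: kept
  4 % 3 = 1: removed
  9 % 3 = 0: kept
  21 % 3 = 0: kept
  2 % 3 = 2: removed
  7 % 3 = 1: removed
Therefore res = [18, 9, 21].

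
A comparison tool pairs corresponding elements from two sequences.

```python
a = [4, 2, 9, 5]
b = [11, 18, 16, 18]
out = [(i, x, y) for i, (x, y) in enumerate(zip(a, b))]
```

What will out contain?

Step 1: enumerate(zip(a, b)) gives index with paired elements:
  i=0: (4, 11)
  i=1: (2, 18)
  i=2: (9, 16)
  i=3: (5, 18)
Therefore out = [(0, 4, 11), (1, 2, 18), (2, 9, 16), (3, 5, 18)].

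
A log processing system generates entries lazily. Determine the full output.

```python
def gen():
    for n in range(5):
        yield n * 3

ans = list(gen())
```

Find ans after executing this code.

Step 1: For each n in range(5), yield n * 3:
  n=0: yield 0 * 3 = 0
  n=1: yield 1 * 3 = 3
  n=2: yield 2 * 3 = 6
  n=3: yield 3 * 3 = 9
  n=4: yield 4 * 3 = 12
Therefore ans = [0, 3, 6, 9, 12].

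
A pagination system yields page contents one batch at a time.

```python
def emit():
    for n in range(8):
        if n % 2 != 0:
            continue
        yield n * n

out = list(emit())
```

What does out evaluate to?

Step 1: Only yield n**2 when n is divisible by 2:
  n=0: 0 % 2 == 0, yield 0**2 = 0
  n=2: 2 % 2 == 0, yield 2**2 = 4
  n=4: 4 % 2 == 0, yield 4**2 = 16
  n=6: 6 % 2 == 0, yield 6**2 = 36
Therefore out = [0, 4, 16, 36].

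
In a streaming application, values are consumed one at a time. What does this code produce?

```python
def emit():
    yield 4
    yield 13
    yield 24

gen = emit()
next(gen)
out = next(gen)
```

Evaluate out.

Step 1: emit() creates a generator.
Step 2: next(gen) yields 4 (consumed and discarded).
Step 3: next(gen) yields 13, assigned to out.
Therefore out = 13.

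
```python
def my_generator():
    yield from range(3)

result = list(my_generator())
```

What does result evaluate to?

Step 1: yield from delegates to the iterable, yielding each element.
Step 2: Collected values: [0, 1, 2].
Therefore result = [0, 1, 2].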